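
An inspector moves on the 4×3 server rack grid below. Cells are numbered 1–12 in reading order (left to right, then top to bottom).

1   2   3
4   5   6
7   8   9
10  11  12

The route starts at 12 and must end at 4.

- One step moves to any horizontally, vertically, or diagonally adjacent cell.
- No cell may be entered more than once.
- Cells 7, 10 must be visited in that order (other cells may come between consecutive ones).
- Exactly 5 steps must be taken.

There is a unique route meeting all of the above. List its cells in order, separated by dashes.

12 - 11 - 7 - 10 - 8 - 4

The waypoints must appear in the order 7, 10, with no cell reused.
Route from 12: left 1 to 11, up-left 1 to 7, down 1 to 10, up-right 1 to 8, up-left 1 to 4 — 5 moves in all.
Check: order respected (7 at step 2, 10 at step 3); 5 moves as required.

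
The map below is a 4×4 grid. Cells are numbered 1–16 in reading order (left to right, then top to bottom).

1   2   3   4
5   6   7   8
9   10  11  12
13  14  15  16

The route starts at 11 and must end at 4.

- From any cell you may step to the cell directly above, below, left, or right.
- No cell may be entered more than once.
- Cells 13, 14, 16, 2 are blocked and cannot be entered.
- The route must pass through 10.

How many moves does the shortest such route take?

Any route passes through 10 somewhere between 11 and 4. Summing Manhattan distances along the two legs (11 → 10 → 4) gives a lower bound of 1 + 4 = 5 moves.
A route of 5 moves achieves this: 11 → 10 → 6 → 7 → 3 → 4.
Since 5 matches the lower bound, it is optimal.

5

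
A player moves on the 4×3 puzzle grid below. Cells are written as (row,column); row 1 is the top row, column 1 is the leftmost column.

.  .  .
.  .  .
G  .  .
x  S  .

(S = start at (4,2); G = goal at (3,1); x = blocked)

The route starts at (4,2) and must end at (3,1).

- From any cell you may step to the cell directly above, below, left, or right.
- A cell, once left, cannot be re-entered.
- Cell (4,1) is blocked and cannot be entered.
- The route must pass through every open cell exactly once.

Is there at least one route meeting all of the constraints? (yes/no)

yes

One route that works: (4,2) → (4,3) → (3,3) → (2,3) → (1,3) → (1,2) → (1,1) → (2,1) → (2,2) → (3,2) → (3,1).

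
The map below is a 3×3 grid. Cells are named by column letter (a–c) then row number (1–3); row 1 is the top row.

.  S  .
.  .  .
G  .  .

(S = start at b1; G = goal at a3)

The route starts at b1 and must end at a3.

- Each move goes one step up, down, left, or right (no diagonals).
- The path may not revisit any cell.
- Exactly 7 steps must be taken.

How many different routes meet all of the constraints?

2

Need simple routes of exactly 7 moves from b1 to a3 (Manhattan distance 3, so 2 moves are spent on a detour and 2 undoing it).
Enumerating: b1 a1 a2 b2 c2 c3 b3 a3 | b1 c1 c2 c3 b3 b2 a2 a3.
That gives 2 routes.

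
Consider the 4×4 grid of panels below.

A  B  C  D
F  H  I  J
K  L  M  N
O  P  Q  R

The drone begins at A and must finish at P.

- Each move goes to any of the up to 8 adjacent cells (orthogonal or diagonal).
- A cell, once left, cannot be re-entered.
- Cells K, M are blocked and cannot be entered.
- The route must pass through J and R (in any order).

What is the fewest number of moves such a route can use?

7

Any route passes through J and R in some order between A and P. Summing Chebyshev distances along each leg and taking the cheapest ordering (A → R → J → P) gives a lower bound of 3 + 2 + 2 = 7 moves.
A route of 7 moves achieves this: A → B → C → J → N → R → Q → P.
Since 7 matches the lower bound, it is optimal.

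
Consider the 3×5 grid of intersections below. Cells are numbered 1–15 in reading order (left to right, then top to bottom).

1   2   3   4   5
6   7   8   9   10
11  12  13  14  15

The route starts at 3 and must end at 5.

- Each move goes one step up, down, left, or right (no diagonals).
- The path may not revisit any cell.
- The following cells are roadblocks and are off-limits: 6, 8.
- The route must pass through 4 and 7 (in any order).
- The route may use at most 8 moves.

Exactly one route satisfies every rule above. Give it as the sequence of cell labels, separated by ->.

3 -> 2 -> 7 -> 12 -> 13 -> 14 -> 9 -> 4 -> 5

Any route must reach 4 and 7 and still end at 5 within 8 moves, so the order of the required stops is forced.
Route from 3: left 1 to 2, down 2 to 12, right 2 to 14, up 2 to 4, right 1 to 5 — 8 moves in all.
Check: all required cells visited; 8 ≤ 8 moves.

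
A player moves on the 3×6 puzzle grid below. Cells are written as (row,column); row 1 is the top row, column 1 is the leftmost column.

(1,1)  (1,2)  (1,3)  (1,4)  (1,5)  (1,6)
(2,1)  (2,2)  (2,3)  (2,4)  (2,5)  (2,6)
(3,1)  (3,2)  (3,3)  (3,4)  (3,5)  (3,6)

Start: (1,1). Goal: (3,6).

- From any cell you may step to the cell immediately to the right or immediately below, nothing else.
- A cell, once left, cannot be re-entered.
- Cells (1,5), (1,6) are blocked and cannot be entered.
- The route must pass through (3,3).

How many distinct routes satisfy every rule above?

A right/down-only route from (1,1) to (3,6) makes exactly 2 down-moves and 5 right-moves in some order.
With no other constraints that would be C(7,2) = 21 routes.
Split at (3,3) and multiply the segment counts (each segment already excludes blocked cells): (1,1)→(3,3): 6; (3,3)→(3,6): 1; product = 6.
That gives 6 routes.

6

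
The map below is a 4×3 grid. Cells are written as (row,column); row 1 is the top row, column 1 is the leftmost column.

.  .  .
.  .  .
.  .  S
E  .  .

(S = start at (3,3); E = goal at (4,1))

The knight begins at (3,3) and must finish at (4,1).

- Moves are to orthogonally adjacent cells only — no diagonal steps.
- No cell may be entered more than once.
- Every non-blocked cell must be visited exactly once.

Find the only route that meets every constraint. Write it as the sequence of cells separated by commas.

Need to visit all 12 open cells exactly once, starting at (3,3) and ending at (4,1).
Cell (1,1) has only two open neighbours ((2,1) and (1,2)), so the path must pass straight through it: one of those is the cell it's entered from and the other is where it exits.
Route from (3,3): down 1 to (4,3), left 1 to (4,2), up 2 to (2,2), right 1 to (2,3), up 1 to (1,3), left 2 to (1,1), down 3 to (4,1) — 11 moves in all.
Check: all 12 open cells covered.

(3,3), (4,3), (4,2), (3,2), (2,2), (2,3), (1,3), (1,2), (1,1), (2,1), (3,1), (4,1)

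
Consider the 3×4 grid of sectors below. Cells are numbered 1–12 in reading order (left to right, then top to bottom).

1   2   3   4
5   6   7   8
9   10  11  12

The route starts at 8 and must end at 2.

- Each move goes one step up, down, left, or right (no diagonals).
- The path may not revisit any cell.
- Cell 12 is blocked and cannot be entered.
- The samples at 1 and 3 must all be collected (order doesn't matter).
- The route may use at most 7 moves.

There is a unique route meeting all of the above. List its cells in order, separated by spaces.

8 4 3 7 6 5 1 2

The budget equals the shortest possible length, so every move has to be on a shortest route through the required cells.
Route from 8: up 1 to 4, left 1 to 3, down 1 to 7, left 2 to 5, up 1 to 1, right 1 to 2 — 7 moves in all.
Check: all required cells visited; 7 ≤ 7 moves.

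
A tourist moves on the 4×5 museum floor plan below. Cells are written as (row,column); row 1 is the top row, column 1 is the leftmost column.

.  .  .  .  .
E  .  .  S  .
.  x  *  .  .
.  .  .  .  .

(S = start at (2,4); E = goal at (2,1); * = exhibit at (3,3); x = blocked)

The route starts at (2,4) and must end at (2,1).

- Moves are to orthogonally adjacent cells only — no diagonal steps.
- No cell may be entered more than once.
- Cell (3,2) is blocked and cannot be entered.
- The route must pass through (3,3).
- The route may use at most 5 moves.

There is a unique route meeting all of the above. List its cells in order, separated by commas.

The budget equals the shortest possible length, so every move has to be on a shortest route through the required cells.
Route from (2,4): down to (3,4), left to (3,3), up to (2,3), 2× left (reaching (2,1)) — 5 moves in all.
Check: all required cells visited; 5 ≤ 5 moves.

(2,4), (3,4), (3,3), (2,3), (2,2), (2,1)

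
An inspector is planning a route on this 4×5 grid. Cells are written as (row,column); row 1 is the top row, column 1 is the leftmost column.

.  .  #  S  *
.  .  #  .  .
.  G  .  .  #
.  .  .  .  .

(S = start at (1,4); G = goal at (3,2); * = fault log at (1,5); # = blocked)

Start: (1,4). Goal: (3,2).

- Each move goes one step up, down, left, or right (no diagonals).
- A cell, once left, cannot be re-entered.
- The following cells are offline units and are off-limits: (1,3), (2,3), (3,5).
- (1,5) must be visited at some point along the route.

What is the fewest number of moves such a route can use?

6

Any route passes through (1,5) somewhere between (1,4) and (3,2). Summing Manhattan distances along the two legs ((1,4) → (1,5) → (3,2)) gives a lower bound of 1 + 5 = 6 moves.
A route of 6 moves achieves this: (1,4) → (1,5) → (2,5) → (2,4) → (3,4) → (3,3) → (3,2).
Since 6 matches the lower bound, it is optimal.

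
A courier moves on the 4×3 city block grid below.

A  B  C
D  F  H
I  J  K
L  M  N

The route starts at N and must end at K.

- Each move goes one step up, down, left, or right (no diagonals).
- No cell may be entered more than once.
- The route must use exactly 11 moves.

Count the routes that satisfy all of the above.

2

Need simple routes of exactly 11 moves from N to K (Manhattan distance 1, so 5 moves are spent on a detour and 5 undoing it).
Enumerating: N M L I D A B C H F J K | N M L I J F D A B C H K.
That gives 2 routes.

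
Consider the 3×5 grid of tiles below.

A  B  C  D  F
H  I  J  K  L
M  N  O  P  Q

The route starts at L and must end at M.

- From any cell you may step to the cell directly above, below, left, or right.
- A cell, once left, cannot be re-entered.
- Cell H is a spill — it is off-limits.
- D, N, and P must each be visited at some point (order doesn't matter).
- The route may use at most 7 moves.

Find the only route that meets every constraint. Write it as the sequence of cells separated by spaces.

L F D K P O N M

The 7-move cap with required stops at D, N, P leaves no slack for detours.
Route from L: up 1 to F, left 1 to D, down 2 to P, left 3 to M — 7 moves in all.
Check: all required cells visited; 7 ≤ 7 moves.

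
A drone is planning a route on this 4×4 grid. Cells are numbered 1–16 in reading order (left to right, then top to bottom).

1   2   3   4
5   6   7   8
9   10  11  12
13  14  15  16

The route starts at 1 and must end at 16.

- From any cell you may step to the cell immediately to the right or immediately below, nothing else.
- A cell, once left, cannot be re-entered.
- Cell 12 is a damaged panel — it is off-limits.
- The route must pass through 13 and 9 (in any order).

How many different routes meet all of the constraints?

1

A right/down-only route from 1 to 16 makes exactly 3 down-moves and 3 right-moves in some order.
With no other constraints that would be C(6,3) = 20 routes.
A monotone route can only reach the required cells in the order 9, 13, so split there and multiply the segment counts (each segment already excludes blocked cells): 1→9: 1; 9→13: 1; 13→16: 1; product = 1.
That gives 1 route.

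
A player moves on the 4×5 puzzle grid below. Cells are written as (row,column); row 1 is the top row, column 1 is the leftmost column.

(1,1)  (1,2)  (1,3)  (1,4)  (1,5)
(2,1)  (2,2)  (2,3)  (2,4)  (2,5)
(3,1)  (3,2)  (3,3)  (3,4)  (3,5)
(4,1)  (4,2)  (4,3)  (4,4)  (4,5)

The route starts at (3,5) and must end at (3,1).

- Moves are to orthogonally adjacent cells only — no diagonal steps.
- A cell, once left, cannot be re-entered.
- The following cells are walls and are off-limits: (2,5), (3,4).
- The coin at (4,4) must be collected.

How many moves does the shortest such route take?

6

Any route passes through (4,4) somewhere between (3,5) and (3,1). Summing Manhattan distances along the two legs ((3,5) → (4,4) → (3,1)) gives a lower bound of 2 + 4 = 6 moves.
A route of 6 moves achieves this: (3,5) → (4,5) → (4,4) → (4,3) → (3,3) → (3,2) → (3,1).
Since 6 matches the lower bound, it is optimal.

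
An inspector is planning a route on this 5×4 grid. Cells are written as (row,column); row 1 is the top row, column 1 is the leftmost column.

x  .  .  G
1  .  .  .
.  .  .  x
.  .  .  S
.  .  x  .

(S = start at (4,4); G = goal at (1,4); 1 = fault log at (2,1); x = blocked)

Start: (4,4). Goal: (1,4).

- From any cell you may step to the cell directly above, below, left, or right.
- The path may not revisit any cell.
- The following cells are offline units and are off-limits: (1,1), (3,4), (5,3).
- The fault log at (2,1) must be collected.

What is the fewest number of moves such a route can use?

Any route passes through (2,1) somewhere between (4,4) and (1,4). Summing Manhattan distances along the two legs ((4,4) → (2,1) → (1,4)) gives a lower bound of 5 + 4 = 9 moves.
A route of 9 moves achieves this: (4,4) → (4,3) → (3,3) → (3,2) → (3,1) → (2,1) → (2,2) → (1,2) → (1,3) → (1,4).
Since 9 matches the lower bound, it is optimal.

9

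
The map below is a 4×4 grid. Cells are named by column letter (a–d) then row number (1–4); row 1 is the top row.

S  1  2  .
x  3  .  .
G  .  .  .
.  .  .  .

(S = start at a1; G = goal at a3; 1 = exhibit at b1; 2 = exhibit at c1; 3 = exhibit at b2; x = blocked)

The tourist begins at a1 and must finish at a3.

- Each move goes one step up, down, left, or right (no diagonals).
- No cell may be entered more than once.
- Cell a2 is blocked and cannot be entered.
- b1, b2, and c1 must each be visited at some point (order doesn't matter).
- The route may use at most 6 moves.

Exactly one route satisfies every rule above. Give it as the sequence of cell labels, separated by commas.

The budget equals the shortest possible length, so every move has to be on a shortest route through the required cells.
Route from a1: 2× right (reaching c1), down to c2, left to b2, down to b3, left to a3 — 6 moves in all.
Check: all required cells visited; 6 ≤ 6 moves.

a1, b1, c1, c2, b2, b3, a3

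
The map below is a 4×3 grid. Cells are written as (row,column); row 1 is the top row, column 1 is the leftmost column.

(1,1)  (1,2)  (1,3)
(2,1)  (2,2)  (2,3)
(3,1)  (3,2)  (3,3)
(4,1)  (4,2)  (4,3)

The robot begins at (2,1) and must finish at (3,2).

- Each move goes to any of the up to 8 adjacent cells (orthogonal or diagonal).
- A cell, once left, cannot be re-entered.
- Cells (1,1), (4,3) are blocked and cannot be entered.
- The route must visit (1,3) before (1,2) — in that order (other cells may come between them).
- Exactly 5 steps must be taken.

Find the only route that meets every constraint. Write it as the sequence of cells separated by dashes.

(2,1) - (2,2) - (1,3) - (1,2) - (2,3) - (3,2)

The waypoints must appear in the order (1,3), (1,2), with no cell reused.
Route from (2,1): right to (2,2), up-right to (1,3), left to (1,2), down-right to (2,3), down-left to (3,2) — 5 moves in all.
Check: order respected ((1,3) at step 2, (1,2) at step 3); 5 moves as required.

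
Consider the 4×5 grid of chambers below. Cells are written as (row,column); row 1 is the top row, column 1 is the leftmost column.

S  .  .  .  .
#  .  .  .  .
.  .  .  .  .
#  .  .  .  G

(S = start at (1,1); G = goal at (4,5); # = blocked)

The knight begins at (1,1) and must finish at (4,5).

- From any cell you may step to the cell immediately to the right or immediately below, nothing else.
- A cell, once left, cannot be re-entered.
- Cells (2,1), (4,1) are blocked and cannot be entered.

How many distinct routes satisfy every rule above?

A right/down-only route from (1,1) to (4,5) makes exactly 3 down-moves and 4 right-moves in some order.
With no other constraints that would be C(7,3) = 35 routes.
Subtract routes through each blocked cell (inclusion–exclusion for overlaps): − through (2,1): 15 − through (4,1): 1 + through (2,1)&(4,1): 1 → 20.
That gives 20 routes.

20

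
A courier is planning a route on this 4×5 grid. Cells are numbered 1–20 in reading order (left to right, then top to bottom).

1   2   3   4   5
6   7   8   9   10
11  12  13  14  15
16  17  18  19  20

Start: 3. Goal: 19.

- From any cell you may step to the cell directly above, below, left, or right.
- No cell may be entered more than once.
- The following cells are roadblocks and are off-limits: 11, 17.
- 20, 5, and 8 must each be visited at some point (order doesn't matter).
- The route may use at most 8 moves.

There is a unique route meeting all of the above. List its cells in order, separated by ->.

The budget equals the shortest possible length, so every move has to be on a shortest route through the required cells.
Route from 3: down to 8, right to 9, up to 4, right to 5, 3× down (reaching 20), left to 19 — 8 moves in all.
Check: all required cells visited; 8 ≤ 8 moves.

3 -> 8 -> 9 -> 4 -> 5 -> 10 -> 15 -> 20 -> 19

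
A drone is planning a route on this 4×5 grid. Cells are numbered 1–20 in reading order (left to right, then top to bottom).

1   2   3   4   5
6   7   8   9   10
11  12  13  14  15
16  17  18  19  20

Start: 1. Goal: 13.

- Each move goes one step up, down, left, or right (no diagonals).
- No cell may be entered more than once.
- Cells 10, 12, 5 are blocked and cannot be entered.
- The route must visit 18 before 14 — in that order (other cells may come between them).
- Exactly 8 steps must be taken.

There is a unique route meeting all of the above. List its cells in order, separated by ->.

1 -> 6 -> 11 -> 16 -> 17 -> 18 -> 19 -> 14 -> 13

The waypoints must appear in the order 18, 14, with no cell reused.
Route from 1: down 3 to 16, right 3 to 19, up 1 to 14, left 1 to 13 — 8 moves in all.
Check: order respected (18 at step 5, 14 at step 7); 8 moves as required.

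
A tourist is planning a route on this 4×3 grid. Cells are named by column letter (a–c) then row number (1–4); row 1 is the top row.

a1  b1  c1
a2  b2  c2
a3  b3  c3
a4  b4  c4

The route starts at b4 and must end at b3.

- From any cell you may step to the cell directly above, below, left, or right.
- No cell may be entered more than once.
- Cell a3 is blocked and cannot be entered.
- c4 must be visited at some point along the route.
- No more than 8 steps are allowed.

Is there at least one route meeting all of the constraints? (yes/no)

yes

One route that works: b4 → c4 → c3 → b3.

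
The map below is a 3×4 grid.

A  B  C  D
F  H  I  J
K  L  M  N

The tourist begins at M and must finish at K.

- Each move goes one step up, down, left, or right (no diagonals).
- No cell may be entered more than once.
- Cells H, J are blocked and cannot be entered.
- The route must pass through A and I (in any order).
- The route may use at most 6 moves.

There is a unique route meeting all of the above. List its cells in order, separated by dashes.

M - I - C - B - A - F - K

The budget equals the shortest possible length, so every move has to be on a shortest route through the required cells.
Route from M: 2× up (reaching C), 2× left (reaching A), 2× down (reaching K) — 6 moves in all.
Check: all required cells visited; 6 ≤ 6 moves.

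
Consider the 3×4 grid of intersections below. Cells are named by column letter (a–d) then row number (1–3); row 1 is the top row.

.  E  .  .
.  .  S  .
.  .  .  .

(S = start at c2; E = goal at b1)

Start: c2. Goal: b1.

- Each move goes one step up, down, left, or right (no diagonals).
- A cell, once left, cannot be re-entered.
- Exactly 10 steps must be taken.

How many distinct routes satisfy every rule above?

Need simple routes of exactly 10 moves from c2 to b1 (Manhattan distance 2, so 4 moves are spent on a detour and 4 undoing it).
Enumerating: c2 c1 d1 d2 d3 c3 b3 b2 a2 a1 b1 | c2 c1 d1 d2 d3 c3 b3 a3 a2 a1 b1 | c2 c1 d1 d2 d3 c3 b3 a3 a2 b2 b1 | c2 b2 a2 a3 b3 c3 d3 d2 d1 c1 b1.
That gives 4 routes.

4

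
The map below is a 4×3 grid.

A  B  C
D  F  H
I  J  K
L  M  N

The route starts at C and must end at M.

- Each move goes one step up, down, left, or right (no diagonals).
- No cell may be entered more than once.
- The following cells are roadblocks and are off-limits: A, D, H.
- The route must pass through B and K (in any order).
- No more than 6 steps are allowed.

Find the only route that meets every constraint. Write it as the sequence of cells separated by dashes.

The 6-move cap with required stops at B, K leaves no slack for detours.
Route from C: left to B, 2× down (reaching J), right to K, down to N, left to M — 6 moves in all.
Check: all required cells visited; 6 ≤ 6 moves.

C - B - F - J - K - N - M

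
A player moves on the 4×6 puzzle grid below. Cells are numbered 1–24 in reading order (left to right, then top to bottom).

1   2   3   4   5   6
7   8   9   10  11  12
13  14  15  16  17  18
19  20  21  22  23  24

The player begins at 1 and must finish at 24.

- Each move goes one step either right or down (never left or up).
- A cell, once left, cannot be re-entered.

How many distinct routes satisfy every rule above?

A right/down-only route from 1 to 24 makes exactly 3 down-moves and 5 right-moves in some order.
With no other constraints that would be C(8,3) = 56 routes.
That gives 56 routes.

56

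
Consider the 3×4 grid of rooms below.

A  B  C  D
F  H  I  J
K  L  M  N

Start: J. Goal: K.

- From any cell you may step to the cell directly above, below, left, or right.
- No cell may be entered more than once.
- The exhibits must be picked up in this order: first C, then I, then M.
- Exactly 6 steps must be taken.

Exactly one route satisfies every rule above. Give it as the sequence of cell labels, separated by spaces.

J D C I M L K

The waypoints must appear in the order C, I, M, with no cell reused.
Route from J: up 1 to D, left 1 to C, down 2 to M, left 2 to K — 6 moves in all.
Check: order respected (C at step 2, I at step 3, M at step 4); 6 moves as required.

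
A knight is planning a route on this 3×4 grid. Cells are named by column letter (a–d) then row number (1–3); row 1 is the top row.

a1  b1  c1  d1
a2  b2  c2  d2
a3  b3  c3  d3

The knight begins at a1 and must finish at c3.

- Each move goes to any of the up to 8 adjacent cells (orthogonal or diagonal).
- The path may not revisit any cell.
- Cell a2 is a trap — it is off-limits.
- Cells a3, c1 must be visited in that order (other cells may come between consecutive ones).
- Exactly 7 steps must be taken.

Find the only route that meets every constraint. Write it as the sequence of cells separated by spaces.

a1 b2 a3 b3 c2 c1 d2 c3

The waypoints must appear in the order a3, c1, with no cell reused.
Route from a1: down-right 1 to b2, down-left 1 to a3, right 1 to b3, up-right 1 to c2, up 1 to c1, down-right 1 to d2, down-left 1 to c3 — 7 moves in all.
Check: order respected (a3 at step 2, c1 at step 5); 7 moves as required.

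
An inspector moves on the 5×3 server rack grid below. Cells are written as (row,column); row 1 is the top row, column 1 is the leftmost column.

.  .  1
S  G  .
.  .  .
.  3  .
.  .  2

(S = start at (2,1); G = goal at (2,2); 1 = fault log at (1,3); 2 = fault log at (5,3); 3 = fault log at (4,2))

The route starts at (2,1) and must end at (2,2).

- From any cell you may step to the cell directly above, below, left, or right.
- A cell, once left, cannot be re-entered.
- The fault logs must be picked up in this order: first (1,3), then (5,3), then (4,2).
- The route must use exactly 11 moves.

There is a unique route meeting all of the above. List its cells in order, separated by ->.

(2,1) -> (1,1) -> (1,2) -> (1,3) -> (2,3) -> (3,3) -> (4,3) -> (5,3) -> (5,2) -> (4,2) -> (3,2) -> (2,2)

The waypoints must appear in the order (1,3), (5,3), (4,2), with no cell reused.
Route from (2,1): up 1 to (1,1), right 2 to (1,3), down 4 to (5,3), left 1 to (5,2), up 3 to (2,2) — 11 moves in all.
Check: order respected (1 at step 3, 2 at step 7, 3 at step 9); 11 moves as required.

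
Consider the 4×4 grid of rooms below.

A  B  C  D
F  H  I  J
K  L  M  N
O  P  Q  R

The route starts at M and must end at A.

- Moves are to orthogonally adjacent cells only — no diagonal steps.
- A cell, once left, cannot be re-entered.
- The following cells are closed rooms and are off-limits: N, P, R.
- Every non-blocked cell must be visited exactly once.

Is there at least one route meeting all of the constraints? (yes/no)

no

Cell O has only one open neighbour but is neither the start nor the goal, so a Hamiltonian route would have to both enter and leave it through the same neighbour — impossible without revisiting.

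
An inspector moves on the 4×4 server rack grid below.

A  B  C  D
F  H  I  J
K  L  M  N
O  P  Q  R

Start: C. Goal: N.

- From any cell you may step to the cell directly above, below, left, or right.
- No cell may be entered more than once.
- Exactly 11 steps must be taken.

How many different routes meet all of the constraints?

35

Need simple routes of exactly 11 moves from C to N (Manhattan distance 3, so 4 moves are spent on a detour and 4 undoing it).
Branch systematically from the start, pruning whenever the remaining move budget drops below the Manhattan distance to N or differs from it in parity. Grouping the completions by first move — via I: 8; via B: 17; via D: 10 — and summing: 8 + 17 + 10 = 35.
That gives 35 routes.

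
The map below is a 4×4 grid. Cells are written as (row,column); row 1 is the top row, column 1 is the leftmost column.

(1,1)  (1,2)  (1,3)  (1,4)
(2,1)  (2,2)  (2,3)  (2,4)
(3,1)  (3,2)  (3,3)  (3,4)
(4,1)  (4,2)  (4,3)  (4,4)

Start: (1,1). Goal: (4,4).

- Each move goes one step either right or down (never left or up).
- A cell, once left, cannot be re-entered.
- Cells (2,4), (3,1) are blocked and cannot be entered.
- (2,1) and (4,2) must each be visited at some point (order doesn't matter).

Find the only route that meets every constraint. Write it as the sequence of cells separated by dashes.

Moves only go right or down, so the column and row indices never decrease.
Route from (1,1): down 1 to (2,1), right 1 to (2,2), down 2 to (4,2), right 2 to (4,4) — 6 moves in all.
Check: all required cells visited.

(1,1) - (2,1) - (2,2) - (3,2) - (4,2) - (4,3) - (4,4)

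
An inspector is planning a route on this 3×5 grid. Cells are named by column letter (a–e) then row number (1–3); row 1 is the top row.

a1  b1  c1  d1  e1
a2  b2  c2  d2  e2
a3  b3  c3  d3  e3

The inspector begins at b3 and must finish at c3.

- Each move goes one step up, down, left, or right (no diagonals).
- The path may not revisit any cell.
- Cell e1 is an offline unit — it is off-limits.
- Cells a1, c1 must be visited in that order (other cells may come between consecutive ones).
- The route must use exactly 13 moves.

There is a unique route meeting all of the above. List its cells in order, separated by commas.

b3, a3, a2, a1, b1, b2, c2, c1, d1, d2, e2, e3, d3, c3

The waypoints must appear in the order a1, c1, with no cell reused.
Route from b3: left 1 to a3, up 2 to a1, right 1 to b1, down 1 to b2, right 1 to c2, up 1 to c1, right 1 to d1, down 1 to d2, right 1 to e2, down 1 to e3, left 2 to c3 — 13 moves in all.
Check: order respected (a1 at step 3, c1 at step 7); 13 moves as required.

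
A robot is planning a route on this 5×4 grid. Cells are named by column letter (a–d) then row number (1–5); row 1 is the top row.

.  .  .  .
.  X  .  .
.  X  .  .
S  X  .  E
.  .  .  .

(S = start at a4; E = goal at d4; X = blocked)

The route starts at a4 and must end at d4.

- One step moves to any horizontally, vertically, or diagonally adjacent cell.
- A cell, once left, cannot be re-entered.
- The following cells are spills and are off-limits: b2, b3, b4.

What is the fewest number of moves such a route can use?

With diagonal moves allowed, the Chebyshev distance max(|Δrow|,|Δcol|) from a4 to d4 is 3, so at least 3 moves are needed.
A route of 3 moves achieves this: a4 → b5 → c4 → d4.
Since 3 matches the lower bound, it is optimal.

3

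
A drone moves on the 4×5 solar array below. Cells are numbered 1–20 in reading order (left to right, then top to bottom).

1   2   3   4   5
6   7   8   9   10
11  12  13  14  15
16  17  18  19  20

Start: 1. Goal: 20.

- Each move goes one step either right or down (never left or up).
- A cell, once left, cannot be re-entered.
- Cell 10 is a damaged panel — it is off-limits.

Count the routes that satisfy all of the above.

30

A right/down-only route from 1 to 20 makes exactly 3 down-moves and 4 right-moves in some order.
With no other constraints that would be C(7,3) = 35 routes.
Subtract routes through each blocked cell (inclusion–exclusion for overlaps): − through 10: 5 → 30.
That gives 30 routes.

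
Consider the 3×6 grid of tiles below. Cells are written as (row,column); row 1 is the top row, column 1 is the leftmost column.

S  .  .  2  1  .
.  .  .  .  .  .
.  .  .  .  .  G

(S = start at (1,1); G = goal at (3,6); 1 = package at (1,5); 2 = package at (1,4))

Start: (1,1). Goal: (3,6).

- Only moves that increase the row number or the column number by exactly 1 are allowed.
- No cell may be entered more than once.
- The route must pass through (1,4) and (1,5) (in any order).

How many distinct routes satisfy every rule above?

3

A right/down-only route from (1,1) to (3,6) makes exactly 2 down-moves and 5 right-moves in some order.
With no other constraints that would be C(7,2) = 21 routes.
A monotone route can only reach the required cells in the order (1,4), (1,5), so split there and multiply the segment counts: (1,1)→(1,4): 1; (1,4)→(1,5): 1; (1,5)→(3,6): 3; product = 3.
That gives 3 routes.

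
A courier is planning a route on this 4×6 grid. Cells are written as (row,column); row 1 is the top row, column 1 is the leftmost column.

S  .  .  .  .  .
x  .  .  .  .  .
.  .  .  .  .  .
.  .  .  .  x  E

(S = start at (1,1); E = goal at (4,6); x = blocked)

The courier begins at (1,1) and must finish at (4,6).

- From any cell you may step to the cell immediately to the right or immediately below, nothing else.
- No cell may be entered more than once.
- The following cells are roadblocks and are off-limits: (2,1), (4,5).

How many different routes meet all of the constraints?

A right/down-only route from (1,1) to (4,6) makes exactly 3 down-moves and 5 right-moves in some order.
With no other constraints that would be C(8,3) = 56 routes.
Subtract routes through each blocked cell (inclusion–exclusion for overlaps): − through (2,1): 21 − through (4,5): 35 + through (2,1)&(4,5): 15 → 15.
That gives 15 routes.

15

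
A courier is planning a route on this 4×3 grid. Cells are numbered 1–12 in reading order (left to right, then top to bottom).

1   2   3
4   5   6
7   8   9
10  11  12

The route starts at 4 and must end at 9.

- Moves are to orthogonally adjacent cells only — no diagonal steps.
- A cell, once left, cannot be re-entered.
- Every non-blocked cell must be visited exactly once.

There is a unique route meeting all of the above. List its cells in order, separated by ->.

Need to visit all 12 open cells exactly once, starting at 4 and ending at 9.
Cell 3 has only two open neighbours (6 and 2), so the path must pass straight through it: one of those is the cell it's entered from and the other is where it exits.
Route from 4: up 1 to 1, right 2 to 3, down 1 to 6, left 1 to 5, down 1 to 8, left 1 to 7, down 1 to 10, right 2 to 12, up 1 to 9 — 11 moves in all.
Check: all 12 open cells covered.

4 -> 1 -> 2 -> 3 -> 6 -> 5 -> 8 -> 7 -> 10 -> 11 -> 12 -> 9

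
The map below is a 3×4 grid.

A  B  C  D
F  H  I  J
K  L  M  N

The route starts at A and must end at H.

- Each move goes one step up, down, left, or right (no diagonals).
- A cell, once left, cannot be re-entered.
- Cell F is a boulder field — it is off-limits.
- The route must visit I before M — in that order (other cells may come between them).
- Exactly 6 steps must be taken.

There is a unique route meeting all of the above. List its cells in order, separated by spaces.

A B C I M L H

The waypoints must appear in the order I, M, with no cell reused.
Route from A: 2× right (reaching C), 2× down (reaching M), left to L, up to H — 6 moves in all.
Check: order respected (I at step 3, M at step 4); 6 moves as required.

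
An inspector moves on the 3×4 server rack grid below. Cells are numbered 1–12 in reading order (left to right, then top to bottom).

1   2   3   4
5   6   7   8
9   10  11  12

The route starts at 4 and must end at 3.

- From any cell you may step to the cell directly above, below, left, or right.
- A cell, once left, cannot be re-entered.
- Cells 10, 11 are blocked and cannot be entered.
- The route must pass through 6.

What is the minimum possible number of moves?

Any route passes through 6 somewhere between 4 and 3. Summing Manhattan distances along the two legs (4 → 6 → 3) gives a lower bound of 3 + 2 = 5 moves.
A route of 5 moves achieves this: 4 → 8 → 7 → 6 → 2 → 3.
Since 5 matches the lower bound, it is optimal.

5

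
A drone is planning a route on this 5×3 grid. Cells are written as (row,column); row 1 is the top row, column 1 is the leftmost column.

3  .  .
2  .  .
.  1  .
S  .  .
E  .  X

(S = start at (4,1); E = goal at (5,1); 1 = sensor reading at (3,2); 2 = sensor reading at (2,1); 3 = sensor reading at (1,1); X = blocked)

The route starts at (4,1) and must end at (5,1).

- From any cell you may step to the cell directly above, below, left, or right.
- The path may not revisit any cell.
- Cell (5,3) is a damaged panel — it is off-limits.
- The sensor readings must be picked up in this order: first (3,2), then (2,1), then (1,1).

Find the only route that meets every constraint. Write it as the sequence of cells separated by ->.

(4,1) -> (3,1) -> (3,2) -> (2,2) -> (2,1) -> (1,1) -> (1,2) -> (1,3) -> (2,3) -> (3,3) -> (4,3) -> (4,2) -> (5,2) -> (5,1)

The waypoints must appear in the order (3,2), (2,1), (1,1), with no cell reused.
Route from (4,1): up to (3,1), right to (3,2), up to (2,2), left to (2,1), up to (1,1), 2× right (reaching (1,3)), 3× down (reaching (4,3)), left to (4,2), down to (5,2), left to (5,1) — 13 moves in all.
Check: order respected (1 at step 2, 2 at step 4, 3 at step 5).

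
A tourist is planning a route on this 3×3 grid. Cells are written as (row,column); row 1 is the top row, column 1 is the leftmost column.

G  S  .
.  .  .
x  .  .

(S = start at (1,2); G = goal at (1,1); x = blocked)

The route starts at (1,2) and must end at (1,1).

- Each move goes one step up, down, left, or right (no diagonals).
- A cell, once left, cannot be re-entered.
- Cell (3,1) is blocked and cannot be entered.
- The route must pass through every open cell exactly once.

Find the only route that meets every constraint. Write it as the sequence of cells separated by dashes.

(1,2) - (1,3) - (2,3) - (3,3) - (3,2) - (2,2) - (2,1) - (1,1)

Need to visit all 8 open cells exactly once, starting at (1,2) and ending at (1,1).
Cell (3,3) has only two open neighbours ((2,3) and (3,2)), so the path must pass straight through it: one of those is the cell it's entered from and the other is where it exits.
Route from (1,2): right 1 to (1,3), down 2 to (3,3), left 1 to (3,2), up 1 to (2,2), left 1 to (2,1), up 1 to (1,1) — 7 moves in all.
Check: all 8 open cells covered.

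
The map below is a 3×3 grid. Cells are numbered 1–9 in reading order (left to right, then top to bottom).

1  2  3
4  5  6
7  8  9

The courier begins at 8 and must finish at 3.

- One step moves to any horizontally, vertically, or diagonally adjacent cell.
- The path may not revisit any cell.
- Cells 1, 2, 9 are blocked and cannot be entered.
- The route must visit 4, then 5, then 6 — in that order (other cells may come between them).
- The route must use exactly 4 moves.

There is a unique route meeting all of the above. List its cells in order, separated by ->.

The waypoints must appear in the order 4, 5, 6, with no cell reused.
Route from 8: up-left 1 to 4, right 2 to 6, up 1 to 3 — 4 moves in all.
Check: order respected (4 at step 1, 5 at step 2, 6 at step 3); 4 moves as required.

8 -> 4 -> 5 -> 6 -> 3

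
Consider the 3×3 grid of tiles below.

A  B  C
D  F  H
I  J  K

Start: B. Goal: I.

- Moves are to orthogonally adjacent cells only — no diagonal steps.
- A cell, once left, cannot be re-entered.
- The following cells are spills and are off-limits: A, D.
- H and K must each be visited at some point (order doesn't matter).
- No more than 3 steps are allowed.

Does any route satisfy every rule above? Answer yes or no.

Even ignoring the no-revisit rule, getting from B to I, taking the cheapest ordering B → H → K → I needs at least 2 + 1 + 2 = 5 moves (Manhattan distance per leg), which exceeds the 3-move limit.

no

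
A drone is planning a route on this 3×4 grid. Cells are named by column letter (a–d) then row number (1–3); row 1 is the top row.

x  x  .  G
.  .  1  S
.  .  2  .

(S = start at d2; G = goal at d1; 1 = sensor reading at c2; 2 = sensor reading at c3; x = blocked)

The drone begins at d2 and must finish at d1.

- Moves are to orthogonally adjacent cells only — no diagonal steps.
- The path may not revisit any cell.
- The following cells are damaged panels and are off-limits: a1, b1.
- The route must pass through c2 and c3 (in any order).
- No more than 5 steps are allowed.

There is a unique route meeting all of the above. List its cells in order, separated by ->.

d2 -> d3 -> c3 -> c2 -> c1 -> d1

Any route must reach c2 and c3 and still end at d1 within 5 moves, so the order of the required stops is forced.
Route from d2: down 1 to d3, left 1 to c3, up 2 to c1, right 1 to d1 — 5 moves in all.
Check: all required cells visited; 5 ≤ 5 moves.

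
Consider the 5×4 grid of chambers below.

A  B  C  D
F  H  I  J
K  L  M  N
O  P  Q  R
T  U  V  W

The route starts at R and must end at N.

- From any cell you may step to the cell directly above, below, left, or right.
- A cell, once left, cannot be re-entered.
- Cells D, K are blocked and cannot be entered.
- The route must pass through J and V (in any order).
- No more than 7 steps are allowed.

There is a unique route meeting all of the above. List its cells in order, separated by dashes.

The 7-move cap with required stops at J, V leaves no slack for detours.
Route from R: down 1 to W, left 1 to V, up 3 to I, right 1 to J, down 1 to N — 7 moves in all.
Check: all required cells visited; 7 ≤ 7 moves.

R - W - V - Q - M - I - J - N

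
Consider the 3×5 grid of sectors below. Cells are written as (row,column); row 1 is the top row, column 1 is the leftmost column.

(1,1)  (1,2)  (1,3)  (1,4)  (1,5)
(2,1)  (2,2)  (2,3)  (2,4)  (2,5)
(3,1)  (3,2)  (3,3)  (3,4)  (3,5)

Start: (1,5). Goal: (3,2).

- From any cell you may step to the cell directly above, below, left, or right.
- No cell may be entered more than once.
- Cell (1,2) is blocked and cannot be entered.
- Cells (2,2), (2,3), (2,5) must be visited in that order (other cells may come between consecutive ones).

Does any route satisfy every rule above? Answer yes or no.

Ignoring the required order, 14 revisit-free routes from (1,5) to (3,2) pass through all of (2,2), (2,3), and (2,5); the waypoint orders that occur are (2,5) → (2,3) → (2,2) (14) — never (2,2) → (2,3) → (2,5).

no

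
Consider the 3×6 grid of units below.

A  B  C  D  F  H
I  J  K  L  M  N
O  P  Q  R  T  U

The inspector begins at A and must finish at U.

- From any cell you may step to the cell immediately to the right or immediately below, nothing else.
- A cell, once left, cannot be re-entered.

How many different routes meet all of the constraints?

A right/down-only route from A to U makes exactly 2 down-moves and 5 right-moves in some order.
With no other constraints that would be C(7,2) = 21 routes.
That gives 21 routes.

21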